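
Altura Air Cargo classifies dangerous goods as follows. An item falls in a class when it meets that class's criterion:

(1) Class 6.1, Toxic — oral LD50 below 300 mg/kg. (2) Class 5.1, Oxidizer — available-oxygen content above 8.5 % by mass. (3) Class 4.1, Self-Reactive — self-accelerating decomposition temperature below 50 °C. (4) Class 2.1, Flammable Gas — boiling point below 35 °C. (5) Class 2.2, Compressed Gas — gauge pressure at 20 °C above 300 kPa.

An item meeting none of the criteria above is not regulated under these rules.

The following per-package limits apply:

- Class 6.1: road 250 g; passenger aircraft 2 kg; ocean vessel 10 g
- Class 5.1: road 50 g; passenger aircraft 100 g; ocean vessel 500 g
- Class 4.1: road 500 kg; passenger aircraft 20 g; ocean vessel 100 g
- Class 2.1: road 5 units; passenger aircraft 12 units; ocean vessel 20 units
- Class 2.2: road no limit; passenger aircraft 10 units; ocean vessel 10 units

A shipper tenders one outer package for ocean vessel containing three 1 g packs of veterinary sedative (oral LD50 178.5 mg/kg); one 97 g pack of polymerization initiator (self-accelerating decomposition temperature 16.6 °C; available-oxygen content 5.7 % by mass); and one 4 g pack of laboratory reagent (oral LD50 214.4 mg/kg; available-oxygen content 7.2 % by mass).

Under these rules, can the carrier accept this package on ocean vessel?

The veterinary sedative has oral LD50 178.5 mg/kg, which is < 300 mg/kg, so it is Class 6.1 (Toxic).
Self-accelerating decomposition temperature 16.6 °C meets the Class 4.1 criterion (Self-Reactive), so the polymerization initiator is Class 4.1.
Laboratory reagent: oral LD50 214.4 mg/kg < 300 mg/kg → Class 6.1 (Toxic).
Class 4.1 quantity: 97 g.
That is within the Class 4.1 ocean vessel limit of 100 g.
Total Class 6.1: (three 1 g packs = 3 g) + 4 g = 7 g.
That is within the Class 6.1 ocean vessel limit of 10 g.
Every hazard class is within its ocean vessel limit and no segregation rule is violated.

Yes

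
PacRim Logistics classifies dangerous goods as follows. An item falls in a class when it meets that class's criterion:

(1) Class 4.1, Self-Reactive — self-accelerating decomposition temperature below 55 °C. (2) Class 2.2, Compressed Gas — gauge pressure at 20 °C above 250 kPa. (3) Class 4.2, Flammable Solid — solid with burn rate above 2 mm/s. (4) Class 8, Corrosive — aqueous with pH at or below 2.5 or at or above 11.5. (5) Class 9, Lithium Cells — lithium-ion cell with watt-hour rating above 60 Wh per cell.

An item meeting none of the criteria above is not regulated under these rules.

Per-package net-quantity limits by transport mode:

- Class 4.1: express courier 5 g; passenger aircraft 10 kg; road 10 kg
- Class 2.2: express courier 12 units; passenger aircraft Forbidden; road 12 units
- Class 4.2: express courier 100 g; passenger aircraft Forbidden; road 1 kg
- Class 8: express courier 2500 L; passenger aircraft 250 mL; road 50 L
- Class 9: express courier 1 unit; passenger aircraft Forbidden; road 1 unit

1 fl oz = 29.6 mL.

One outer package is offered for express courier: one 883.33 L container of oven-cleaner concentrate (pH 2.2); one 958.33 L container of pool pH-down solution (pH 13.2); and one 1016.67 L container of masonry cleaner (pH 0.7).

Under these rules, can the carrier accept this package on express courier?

pH 2.2 meets the Class 8 criterion (Corrosive), so the oven-cleaner concentrate is Class 8.
With pH 13.2 (≥ 11.5), the pool pH-down solution falls in Class 8.
Masonry cleaner: pH 0.7 ≤ 2.5 → Class 8 (Corrosive).
Total Class 8: 883.33 L + 958.33 L + 1016.67 L = 2858.33 L.
2858.33 L exceeds the express courier limit of 2500 L for Class 8.

No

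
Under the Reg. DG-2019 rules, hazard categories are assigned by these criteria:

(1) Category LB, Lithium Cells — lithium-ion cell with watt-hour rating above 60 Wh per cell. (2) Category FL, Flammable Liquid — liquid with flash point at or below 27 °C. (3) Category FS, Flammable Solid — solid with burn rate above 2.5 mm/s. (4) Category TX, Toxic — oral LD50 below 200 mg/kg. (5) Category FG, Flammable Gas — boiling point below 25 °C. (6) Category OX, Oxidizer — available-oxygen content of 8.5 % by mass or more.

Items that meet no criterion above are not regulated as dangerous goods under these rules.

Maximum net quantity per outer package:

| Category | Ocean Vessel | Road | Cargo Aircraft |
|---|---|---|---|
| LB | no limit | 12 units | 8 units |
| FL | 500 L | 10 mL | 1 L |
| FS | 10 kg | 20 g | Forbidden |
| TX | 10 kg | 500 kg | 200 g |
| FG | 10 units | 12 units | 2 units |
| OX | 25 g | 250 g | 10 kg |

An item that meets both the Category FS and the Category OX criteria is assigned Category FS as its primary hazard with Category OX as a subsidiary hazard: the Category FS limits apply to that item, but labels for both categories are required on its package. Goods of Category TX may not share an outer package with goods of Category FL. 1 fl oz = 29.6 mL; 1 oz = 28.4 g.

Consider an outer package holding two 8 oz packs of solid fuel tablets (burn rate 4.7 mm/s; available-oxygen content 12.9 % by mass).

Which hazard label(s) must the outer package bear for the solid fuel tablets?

Category FS and OX

Solid fuel tablets: burn rate 4.7 mm/s > 2.5 mm/s → Category FS (Flammable Solid).
Available-oxygen content 12.9 % by mass meets the Category OX criterion (Oxidizer), so the solid fuel tablets are Category OX.
By the precedence rule Category FS is primary and Category OX is subsidiary, and that rule requires both labels on the package.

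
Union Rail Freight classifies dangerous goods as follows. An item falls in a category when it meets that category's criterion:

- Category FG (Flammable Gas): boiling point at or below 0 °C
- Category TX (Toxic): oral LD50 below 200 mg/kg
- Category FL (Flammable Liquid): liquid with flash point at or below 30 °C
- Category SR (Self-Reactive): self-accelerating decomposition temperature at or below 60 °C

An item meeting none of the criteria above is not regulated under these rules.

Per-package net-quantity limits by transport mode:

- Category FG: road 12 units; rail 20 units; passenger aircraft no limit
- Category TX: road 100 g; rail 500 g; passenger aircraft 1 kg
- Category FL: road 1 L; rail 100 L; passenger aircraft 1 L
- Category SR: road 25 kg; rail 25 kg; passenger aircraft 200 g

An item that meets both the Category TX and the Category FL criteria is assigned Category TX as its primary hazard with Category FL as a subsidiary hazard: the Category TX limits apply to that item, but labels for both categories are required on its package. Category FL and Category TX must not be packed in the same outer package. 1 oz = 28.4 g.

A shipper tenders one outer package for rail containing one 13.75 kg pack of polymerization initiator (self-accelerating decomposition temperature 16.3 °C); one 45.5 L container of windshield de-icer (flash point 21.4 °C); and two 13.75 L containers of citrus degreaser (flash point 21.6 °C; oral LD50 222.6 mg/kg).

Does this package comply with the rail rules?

Yes

The polymerization initiator has self-accelerating decomposition temperature 16.3 °C, which is ≤ 60 °C, so it is Category SR (Self-Reactive).
Flash point 21.4 °C meets the Category FL criterion (Flammable Liquid), so the windshield de-icer is Category FL.
With flash point 21.6 °C (≤ 30 °C), the citrus degreaser falls in Category FL.
Total Category FL: 45.5 L + (two 13.75 L containers = 27.5 L) = 73 L.
73 L is within the rail limit of 100 L for Category FL.
Category SR quantity: 13.75 kg.
13.75 kg ≤ 25 kg (rail limit, Category SR) — within limit.
The segregation rule (Category FL with Category TX) does not apply to Category FL with Category SR.
Every hazard category is within its rail limit and no segregation rule is violated.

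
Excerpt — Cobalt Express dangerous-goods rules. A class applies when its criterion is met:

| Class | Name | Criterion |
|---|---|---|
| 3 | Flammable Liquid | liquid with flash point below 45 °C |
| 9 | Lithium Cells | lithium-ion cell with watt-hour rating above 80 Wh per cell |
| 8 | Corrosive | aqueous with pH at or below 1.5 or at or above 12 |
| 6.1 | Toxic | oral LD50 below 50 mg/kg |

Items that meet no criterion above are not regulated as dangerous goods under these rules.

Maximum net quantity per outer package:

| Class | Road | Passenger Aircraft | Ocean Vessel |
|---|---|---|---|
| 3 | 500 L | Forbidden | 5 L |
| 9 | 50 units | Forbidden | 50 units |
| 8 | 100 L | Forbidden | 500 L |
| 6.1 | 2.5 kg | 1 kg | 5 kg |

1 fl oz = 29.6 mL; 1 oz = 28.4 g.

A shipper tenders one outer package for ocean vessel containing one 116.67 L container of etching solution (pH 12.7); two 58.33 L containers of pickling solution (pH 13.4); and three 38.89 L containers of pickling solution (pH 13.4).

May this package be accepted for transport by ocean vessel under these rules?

Yes

pH 12.7 meets the Class 8 criterion (Corrosive), so the etching solution is Class 8.
pH 13.4 meets the Class 8 criterion (Corrosive), so the pickling solution is Class 8.
pH 13.4 meets the Class 8 criterion (Corrosive), so the pickling solution is Class 8.
Class 8 net quantity: 116.67 L + (two 58.33 L containers = 116.66 L) + (three 38.89 L containers = 116.67 L) = 350 L.
350 L is within the ocean vessel limit of 500 L for Class 8.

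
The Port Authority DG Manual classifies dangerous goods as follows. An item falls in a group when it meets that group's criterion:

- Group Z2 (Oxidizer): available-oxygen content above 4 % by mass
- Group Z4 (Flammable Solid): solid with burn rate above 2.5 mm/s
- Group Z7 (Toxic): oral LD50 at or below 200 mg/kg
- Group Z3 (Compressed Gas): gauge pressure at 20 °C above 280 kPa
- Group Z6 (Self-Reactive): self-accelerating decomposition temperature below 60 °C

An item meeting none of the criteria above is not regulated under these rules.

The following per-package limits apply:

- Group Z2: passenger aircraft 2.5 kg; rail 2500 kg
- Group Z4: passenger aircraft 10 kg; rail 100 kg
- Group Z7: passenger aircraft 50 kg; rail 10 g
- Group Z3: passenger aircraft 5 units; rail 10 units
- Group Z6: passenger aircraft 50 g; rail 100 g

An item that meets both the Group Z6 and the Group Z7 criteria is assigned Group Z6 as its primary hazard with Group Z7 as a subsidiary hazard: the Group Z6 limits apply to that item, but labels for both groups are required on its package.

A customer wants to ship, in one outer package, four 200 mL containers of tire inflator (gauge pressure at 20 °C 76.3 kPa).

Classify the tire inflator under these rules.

gauge pressure at 20 °C 76.3 kPa is not above 280 kPa, so Group Z3 does not apply.
No criterion is met, so the item is not regulated.

Not regulated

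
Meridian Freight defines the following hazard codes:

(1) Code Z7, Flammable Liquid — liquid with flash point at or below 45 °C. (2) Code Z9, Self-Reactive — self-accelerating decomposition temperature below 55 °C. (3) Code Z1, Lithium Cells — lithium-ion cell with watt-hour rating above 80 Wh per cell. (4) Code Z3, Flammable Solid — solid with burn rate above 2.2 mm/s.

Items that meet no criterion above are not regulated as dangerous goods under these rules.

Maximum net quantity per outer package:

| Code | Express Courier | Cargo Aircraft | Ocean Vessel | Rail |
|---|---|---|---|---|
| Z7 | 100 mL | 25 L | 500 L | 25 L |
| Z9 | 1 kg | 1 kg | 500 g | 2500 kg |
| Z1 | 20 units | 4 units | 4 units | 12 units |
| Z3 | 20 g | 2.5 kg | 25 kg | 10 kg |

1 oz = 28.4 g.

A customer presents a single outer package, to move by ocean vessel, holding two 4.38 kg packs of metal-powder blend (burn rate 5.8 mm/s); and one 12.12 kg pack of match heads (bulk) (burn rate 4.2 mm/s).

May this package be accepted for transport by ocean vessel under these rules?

Metal-powder blend: burn rate 5.8 mm/s > 2.2 mm/s → Code Z3 (Flammable Solid).
The match heads (bulk) have burn rate 4.2 mm/s, which is > 2.2 mm/s, so they are Code Z3 (Flammable Solid).
Total Code Z3: (two 4.38 kg packs = 8.76 kg) + 12.12 kg = 20.88 kg.
20.88 kg ≤ 25 kg (ocean vessel limit, Code Z3) — within limit.

Yes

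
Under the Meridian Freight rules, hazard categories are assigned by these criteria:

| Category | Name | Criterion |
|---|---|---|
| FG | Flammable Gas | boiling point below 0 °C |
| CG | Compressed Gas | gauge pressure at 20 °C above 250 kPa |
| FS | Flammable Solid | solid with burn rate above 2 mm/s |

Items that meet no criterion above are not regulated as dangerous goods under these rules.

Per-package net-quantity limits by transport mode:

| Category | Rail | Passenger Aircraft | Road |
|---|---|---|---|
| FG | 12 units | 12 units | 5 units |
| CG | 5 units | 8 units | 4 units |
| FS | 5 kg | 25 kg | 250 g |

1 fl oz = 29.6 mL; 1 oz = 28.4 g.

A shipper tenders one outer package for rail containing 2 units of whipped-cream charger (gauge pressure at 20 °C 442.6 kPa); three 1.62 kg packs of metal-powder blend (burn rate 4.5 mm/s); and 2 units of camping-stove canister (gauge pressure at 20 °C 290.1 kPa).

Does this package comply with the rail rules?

The whipped-cream charger has gauge pressure at 20 °C 442.6 kPa, which is > 250 kPa, so it is Category CG (Compressed Gas).
The metal-powder blend has burn rate 4.5 mm/s, which is > 2 mm/s, so it is Category FS (Flammable Solid).
Gauge pressure at 20 °C 290.1 kPa meets the Category CG criterion (Compressed Gas), so the camping-stove canister is Category CG.
Category FS quantity: three 1.62 kg packs = 4.86 kg.
That is within the Category FS rail limit of 5 kg.
Total Category CG: 2 units + 2 units = 4 units.
That is within the Category CG rail limit of 5 units.
Every hazard category is within its rail limit and no segregation rule is violated.

Yes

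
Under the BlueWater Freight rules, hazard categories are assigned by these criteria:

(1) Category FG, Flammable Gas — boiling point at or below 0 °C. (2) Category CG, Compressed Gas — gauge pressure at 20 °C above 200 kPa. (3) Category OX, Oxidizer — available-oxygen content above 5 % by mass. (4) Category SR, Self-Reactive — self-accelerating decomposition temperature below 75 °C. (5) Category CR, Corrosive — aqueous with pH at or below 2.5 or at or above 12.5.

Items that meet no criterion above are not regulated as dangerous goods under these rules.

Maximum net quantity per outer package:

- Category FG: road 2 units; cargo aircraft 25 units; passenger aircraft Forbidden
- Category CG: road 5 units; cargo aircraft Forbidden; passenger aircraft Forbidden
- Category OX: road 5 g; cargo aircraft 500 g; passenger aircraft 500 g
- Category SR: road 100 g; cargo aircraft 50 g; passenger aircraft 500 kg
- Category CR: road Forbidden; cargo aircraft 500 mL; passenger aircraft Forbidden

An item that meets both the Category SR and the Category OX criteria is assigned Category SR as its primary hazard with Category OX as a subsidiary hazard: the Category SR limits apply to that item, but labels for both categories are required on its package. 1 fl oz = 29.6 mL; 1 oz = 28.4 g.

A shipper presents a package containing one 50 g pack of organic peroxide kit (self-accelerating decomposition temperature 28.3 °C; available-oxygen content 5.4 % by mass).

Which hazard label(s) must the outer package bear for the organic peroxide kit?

Organic peroxide kit: self-accelerating decomposition temperature 28.3 °C < 75 °C → Category SR (Self-Reactive).
Available-oxygen content 5.4 % by mass meets the Category OX criterion (Oxidizer), so the organic peroxide kit is Category OX.
By the precedence rule Category SR is primary and Category OX is subsidiary, and that rule requires both labels on the package.

Category OX and SR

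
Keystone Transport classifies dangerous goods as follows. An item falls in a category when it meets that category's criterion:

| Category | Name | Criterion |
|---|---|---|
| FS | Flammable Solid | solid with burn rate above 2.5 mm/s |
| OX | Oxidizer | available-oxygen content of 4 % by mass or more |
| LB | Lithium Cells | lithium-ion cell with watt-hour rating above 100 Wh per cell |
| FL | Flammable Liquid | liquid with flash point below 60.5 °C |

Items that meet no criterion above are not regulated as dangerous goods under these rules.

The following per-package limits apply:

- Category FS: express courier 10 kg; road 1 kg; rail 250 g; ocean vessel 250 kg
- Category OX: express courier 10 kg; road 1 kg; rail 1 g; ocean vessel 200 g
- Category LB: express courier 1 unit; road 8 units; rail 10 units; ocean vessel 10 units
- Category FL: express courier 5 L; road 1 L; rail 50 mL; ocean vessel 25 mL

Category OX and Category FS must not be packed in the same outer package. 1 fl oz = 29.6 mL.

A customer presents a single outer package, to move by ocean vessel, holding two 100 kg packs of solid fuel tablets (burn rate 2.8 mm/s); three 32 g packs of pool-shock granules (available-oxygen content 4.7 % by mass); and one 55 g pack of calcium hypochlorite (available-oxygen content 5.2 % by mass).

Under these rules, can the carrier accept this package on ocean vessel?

No

Burn rate 2.8 mm/s meets the Category FS criterion (Flammable Solid), so the solid fuel tablets are Category FS.
Available-oxygen content 4.7 % by mass meets the Category OX criterion (Oxidizer), so the pool-shock granules are Category OX.
Available-oxygen content 5.2 % by mass meets the Category OX criterion (Oxidizer), so the calcium hypochlorite is Category OX.
Total Category OX: (three 32 g packs = 96 g) + 55 g = 151 g.
151 g is within the ocean vessel limit of 200 g for Category OX.
Category FS quantity: two 100 kg packs = 200 kg.
200 kg is within the ocean vessel limit of 250 kg for Category FS.
Category OX and Category FS may not share an outer package.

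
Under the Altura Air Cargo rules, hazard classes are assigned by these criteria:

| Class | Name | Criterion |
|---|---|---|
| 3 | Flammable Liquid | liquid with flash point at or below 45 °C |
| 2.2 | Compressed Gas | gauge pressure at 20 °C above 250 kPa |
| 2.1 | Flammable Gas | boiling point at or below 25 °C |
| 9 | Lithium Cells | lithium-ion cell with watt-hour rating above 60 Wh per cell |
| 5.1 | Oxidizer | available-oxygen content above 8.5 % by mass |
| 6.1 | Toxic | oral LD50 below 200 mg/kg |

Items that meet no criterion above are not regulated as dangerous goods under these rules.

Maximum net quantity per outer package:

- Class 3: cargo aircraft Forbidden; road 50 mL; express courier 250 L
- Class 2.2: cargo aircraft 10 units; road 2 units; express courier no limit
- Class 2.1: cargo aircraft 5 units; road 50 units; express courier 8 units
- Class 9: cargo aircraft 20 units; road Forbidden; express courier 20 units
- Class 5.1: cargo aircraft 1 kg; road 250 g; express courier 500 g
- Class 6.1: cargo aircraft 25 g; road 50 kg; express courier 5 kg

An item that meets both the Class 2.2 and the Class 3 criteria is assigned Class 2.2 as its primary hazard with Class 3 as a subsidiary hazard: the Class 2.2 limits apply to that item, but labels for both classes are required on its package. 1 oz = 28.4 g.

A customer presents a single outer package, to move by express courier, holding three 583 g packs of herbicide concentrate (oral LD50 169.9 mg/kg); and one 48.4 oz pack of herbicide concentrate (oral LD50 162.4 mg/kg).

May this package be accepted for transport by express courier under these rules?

Yes

The herbicide concentrate has oral LD50 169.9 mg/kg, which is < 200 mg/kg, so it is Class 6.1 (Toxic).
With oral LD50 162.4 mg/kg (< 200 mg/kg), the herbicide concentrate falls in Class 6.1.
Class 6.1 net quantity: (three 583 g packs = 1.749 kg) + (one 48.4 oz pack = 1374.56 g) = 3123.56 g.
3123.56 g ≤ 5 kg (express courier limit, Class 6.1) — within limit.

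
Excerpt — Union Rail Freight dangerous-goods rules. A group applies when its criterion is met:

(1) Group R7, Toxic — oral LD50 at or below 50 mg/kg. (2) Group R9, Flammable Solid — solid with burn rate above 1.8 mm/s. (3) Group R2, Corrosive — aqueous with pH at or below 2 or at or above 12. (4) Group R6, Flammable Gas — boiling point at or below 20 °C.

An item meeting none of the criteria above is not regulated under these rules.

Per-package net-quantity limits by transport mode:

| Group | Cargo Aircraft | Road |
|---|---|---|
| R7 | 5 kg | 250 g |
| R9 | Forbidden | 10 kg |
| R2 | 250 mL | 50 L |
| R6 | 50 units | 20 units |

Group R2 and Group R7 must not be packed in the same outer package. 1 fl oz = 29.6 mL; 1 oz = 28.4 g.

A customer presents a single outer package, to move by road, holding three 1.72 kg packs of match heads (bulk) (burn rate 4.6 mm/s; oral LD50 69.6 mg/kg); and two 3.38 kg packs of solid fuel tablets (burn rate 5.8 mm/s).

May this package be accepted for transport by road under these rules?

Match heads (bulk): burn rate 4.6 mm/s > 1.8 mm/s → Group R9 (Flammable Solid).
The solid fuel tablets have burn rate 5.8 mm/s, which is > 1.8 mm/s, so they are Group R9 (Flammable Solid).
Total Group R9: (three 1.72 kg packs = 5.16 kg) + (two 3.38 kg packs = 6.76 kg) = 11.92 kg.
11.92 kg > 10 kg (road limit, Group R9) — over the limit.

No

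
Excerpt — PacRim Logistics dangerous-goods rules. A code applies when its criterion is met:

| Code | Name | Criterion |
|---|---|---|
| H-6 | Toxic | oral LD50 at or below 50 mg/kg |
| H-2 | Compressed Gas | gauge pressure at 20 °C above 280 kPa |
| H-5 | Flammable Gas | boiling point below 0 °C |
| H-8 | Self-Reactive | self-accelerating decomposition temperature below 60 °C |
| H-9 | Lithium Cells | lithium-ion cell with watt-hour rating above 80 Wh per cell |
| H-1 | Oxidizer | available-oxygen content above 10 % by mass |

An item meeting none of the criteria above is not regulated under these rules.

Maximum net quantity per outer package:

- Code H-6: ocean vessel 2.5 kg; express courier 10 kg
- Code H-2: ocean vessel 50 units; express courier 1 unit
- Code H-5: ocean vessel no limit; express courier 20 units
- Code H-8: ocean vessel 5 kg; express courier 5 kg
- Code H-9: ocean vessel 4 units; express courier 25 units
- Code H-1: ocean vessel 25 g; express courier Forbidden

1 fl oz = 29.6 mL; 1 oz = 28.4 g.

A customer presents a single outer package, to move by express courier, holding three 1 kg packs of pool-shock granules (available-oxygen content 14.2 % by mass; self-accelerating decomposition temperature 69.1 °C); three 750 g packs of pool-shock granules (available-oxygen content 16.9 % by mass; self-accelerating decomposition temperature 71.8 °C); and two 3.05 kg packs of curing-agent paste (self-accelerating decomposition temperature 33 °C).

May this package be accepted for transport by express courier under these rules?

No

Pool-shock granules: available-oxygen content 14.2 % by mass > 10 % by mass → Code H-1 (Oxidizer).
Available-oxygen content 16.9 % by mass meets the Code H-1 criterion (Oxidizer), so the pool-shock granules are Code H-1.
Self-accelerating decomposition temperature 33 °C meets the Code H-8 criterion (Self-Reactive), so the curing-agent paste is Code H-8.
Code H-1 net quantity: (three 1 kg packs = 3 kg) + (three 750 g packs = 2.25 kg) = 5.25 kg.
Code H-1 is Forbidden by express courier.
Code H-8 quantity: two 3.05 kg packs = 6.1 kg.
That exceeds the Code H-8 express courier limit of 5 kg.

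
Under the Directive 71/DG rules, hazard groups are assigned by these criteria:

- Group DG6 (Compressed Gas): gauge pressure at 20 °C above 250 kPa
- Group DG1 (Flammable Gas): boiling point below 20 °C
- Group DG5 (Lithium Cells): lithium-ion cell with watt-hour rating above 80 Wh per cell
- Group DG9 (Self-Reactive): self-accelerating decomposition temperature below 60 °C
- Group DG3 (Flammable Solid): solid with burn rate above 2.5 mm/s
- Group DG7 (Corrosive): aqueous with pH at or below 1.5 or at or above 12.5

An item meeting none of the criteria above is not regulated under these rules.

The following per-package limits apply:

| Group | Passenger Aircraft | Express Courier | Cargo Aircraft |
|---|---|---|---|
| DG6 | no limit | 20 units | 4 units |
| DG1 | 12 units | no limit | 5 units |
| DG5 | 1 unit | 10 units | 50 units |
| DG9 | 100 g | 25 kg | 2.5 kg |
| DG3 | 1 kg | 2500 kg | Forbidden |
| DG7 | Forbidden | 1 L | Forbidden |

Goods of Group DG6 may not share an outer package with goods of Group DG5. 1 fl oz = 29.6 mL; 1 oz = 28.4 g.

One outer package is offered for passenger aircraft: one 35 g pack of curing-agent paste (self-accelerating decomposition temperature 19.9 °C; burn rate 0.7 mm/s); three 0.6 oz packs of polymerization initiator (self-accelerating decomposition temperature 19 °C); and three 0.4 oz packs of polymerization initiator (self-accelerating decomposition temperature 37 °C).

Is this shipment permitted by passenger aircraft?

Curing-agent paste: self-accelerating decomposition temperature 19.9 °C < 60 °C → Group DG9 (Self-Reactive).
Polymerization initiator: self-accelerating decomposition temperature 19 °C < 60 °C → Group DG9 (Self-Reactive).
The polymerization initiator has self-accelerating decomposition temperature 37 °C, which is < 60 °C, so it is Group DG9 (Self-Reactive).
Total Group DG9: 35 g + (three 0.6 oz packs = 51.12 g) + (three 0.4 oz packs = 34.08 g) = 120.2 g.
120.2 g > 100 g (passenger aircraft limit, Group DG9) — over the limit.

No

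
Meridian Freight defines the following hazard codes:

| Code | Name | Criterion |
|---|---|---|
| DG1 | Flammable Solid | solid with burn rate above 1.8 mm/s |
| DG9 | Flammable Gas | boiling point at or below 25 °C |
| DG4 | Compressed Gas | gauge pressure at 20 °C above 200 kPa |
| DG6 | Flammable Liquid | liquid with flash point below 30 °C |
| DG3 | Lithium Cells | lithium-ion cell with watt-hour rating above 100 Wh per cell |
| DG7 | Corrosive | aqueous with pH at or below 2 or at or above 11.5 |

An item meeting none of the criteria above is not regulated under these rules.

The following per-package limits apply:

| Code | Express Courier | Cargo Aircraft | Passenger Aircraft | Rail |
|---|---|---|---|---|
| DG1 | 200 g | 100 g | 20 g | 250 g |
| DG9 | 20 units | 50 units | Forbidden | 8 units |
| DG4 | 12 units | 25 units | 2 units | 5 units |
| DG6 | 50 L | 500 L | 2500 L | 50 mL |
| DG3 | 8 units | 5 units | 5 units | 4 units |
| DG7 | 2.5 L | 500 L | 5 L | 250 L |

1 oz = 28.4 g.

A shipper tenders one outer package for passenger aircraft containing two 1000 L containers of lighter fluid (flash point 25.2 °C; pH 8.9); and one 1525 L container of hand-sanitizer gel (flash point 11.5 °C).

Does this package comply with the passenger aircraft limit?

The lighter fluid has flash point 25.2 °C, which is < 30 °C, so it is Code DG6 (Flammable Liquid).
Flash point 11.5 °C meets the Code DG6 criterion (Flammable Liquid), so the hand-sanitizer gel is Code DG6.
Total Code DG6: (two 1000 L containers = 2000 L) + 1525 L = 3525 L.
3525 L exceeds the passenger aircraft limit of 2500 L for Code DG6.

No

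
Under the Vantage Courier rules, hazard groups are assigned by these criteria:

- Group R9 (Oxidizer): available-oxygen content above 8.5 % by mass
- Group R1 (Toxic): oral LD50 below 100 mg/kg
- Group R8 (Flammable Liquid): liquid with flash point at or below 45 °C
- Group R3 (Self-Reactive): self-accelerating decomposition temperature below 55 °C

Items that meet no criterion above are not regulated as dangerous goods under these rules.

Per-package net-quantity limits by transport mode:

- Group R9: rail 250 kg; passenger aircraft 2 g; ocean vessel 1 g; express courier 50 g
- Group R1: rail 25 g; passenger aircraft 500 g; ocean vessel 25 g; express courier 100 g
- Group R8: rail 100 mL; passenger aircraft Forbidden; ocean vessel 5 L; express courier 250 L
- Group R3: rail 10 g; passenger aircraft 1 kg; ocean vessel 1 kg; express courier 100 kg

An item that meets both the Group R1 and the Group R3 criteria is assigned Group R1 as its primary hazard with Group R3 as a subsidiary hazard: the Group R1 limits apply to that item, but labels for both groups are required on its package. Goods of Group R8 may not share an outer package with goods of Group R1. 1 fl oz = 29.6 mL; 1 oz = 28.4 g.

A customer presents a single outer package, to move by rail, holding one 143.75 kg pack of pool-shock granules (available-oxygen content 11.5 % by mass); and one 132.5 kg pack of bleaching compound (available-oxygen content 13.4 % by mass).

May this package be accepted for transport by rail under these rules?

The pool-shock granules have available-oxygen content 11.5 % by mass, which is > 8.5 % by mass, so they are Group R9 (Oxidizer).
Available-oxygen content 13.4 % by mass meets the Group R9 criterion (Oxidizer), so the bleaching compound is Group R9.
Total Group R9: 143.75 kg + 132.5 kg = 276.25 kg.
276.25 kg exceeds the rail limit of 250 kg for Group R9.

No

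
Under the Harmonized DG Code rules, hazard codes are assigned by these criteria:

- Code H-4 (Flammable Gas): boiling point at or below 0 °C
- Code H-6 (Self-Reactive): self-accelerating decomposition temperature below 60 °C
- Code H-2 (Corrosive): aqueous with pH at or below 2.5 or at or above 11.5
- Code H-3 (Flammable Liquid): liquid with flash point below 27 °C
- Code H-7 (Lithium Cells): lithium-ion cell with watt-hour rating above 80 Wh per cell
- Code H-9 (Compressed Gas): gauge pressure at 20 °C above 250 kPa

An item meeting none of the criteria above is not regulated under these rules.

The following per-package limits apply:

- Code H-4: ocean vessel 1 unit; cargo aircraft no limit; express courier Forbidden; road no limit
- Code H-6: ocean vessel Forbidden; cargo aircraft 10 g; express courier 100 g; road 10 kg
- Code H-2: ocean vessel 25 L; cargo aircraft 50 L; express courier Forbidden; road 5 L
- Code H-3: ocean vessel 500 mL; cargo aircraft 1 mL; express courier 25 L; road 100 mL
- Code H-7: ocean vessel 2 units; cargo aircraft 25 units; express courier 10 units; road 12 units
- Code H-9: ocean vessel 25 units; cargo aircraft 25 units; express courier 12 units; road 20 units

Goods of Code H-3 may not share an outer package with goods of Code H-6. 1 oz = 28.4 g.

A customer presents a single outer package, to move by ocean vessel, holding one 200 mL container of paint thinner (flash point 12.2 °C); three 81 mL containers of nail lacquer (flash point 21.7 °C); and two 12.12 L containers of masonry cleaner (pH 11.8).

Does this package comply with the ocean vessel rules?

Flash point 12.2 °C meets the Code H-3 criterion (Flammable Liquid), so the paint thinner is Code H-3.
The nail lacquer has flash point 21.7 °C, which is < 27 °C, so it is Code H-3 (Flammable Liquid).
Masonry cleaner: pH 11.8 ≥ 11.5 → Code H-2 (Corrosive).
Total Code H-3: 200 mL + (three 81 mL containers = 243 mL) = 443 mL.
443 mL ≤ 500 mL (ocean vessel limit, Code H-3) — within limit.
Code H-2 quantity: two 12.12 L containers = 24.24 L.
24.24 L ≤ 25 L (ocean vessel limit, Code H-2) — within limit.
The segregation rule (Code H-3 with Code H-6) does not apply to Code H-3 with Code H-2.
Every hazard code is within its ocean vessel limit and no segregation rule is violated.

Yes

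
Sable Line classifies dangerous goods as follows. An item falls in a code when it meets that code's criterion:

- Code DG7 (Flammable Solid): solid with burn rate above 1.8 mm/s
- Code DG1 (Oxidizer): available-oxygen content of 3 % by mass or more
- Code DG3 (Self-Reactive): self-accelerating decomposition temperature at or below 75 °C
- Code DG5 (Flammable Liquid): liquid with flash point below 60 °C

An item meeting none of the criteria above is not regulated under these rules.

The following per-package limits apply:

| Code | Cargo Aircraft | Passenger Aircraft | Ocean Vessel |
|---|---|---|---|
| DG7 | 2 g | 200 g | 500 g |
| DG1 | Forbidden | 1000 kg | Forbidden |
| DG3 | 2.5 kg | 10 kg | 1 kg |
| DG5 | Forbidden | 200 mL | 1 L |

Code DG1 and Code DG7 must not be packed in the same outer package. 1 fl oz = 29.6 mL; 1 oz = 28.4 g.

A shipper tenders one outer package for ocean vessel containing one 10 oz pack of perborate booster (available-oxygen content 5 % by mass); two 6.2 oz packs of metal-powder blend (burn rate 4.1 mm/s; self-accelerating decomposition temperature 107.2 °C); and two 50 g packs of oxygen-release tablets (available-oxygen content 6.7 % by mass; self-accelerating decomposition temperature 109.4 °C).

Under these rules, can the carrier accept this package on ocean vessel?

Perborate booster: available-oxygen content 5 % by mass ≥ 3 % by mass → Code DG1 (Oxidizer).
With burn rate 4.1 mm/s (> 1.8 mm/s), the metal-powder blend falls in Code DG7.
With available-oxygen content 6.7 % by mass (≥ 3 % by mass), the oxygen-release tablets fall in Code DG1.
Total Code DG1: (one 10 oz pack = 284 g) + (two 50 g packs = 100 g) = 384 g.
By ocean vessel, Code DG1 is Forbidden regardless of quantity.
Code DG7 quantity: two 6.2 oz packs = 352.16 g.
352.16 g is within the ocean vessel limit of 500 g for Code DG7.
Code DG1 and Code DG7 may not share an outer package.

No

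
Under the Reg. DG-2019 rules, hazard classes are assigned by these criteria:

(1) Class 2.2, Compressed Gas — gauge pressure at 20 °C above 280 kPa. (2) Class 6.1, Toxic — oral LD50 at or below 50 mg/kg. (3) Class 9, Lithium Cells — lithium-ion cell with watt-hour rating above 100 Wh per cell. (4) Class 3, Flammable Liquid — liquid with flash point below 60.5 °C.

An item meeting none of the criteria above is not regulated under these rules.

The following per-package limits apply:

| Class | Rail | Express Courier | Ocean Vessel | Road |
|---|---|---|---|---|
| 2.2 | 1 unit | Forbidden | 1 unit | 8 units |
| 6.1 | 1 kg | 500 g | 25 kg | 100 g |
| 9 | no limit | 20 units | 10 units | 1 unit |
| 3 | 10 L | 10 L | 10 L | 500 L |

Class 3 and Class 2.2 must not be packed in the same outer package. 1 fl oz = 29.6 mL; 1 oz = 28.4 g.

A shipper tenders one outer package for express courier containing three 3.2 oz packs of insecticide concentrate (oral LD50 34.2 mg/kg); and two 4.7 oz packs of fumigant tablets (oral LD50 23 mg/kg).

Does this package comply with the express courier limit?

No

The insecticide concentrate has oral LD50 34.2 mg/kg, which is ≤ 50 mg/kg, so it is Class 6.1 (Toxic).
Oral LD50 23 mg/kg meets the Class 6.1 criterion (Toxic), so the fumigant tablets are Class 6.1.
Class 6.1 net quantity: (three 3.2 oz packs = 272.64 g) + (two 4.7 oz packs = 266.96 g) = 539.6 g.
539.6 g exceeds the express courier limit of 500 g for Class 6.1.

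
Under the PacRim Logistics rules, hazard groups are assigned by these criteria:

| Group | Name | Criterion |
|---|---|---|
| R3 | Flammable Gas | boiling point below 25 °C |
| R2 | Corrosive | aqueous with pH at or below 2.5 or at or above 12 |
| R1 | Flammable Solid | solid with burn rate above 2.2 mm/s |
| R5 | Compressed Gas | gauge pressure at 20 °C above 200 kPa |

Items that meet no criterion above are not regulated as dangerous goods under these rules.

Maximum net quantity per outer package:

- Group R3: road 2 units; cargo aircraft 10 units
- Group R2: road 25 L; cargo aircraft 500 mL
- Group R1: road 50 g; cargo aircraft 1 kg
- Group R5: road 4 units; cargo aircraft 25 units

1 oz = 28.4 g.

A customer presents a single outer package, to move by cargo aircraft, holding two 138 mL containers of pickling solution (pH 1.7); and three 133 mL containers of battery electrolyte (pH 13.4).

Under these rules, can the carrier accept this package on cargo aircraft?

With pH 1.7 (≤ 2.5), the pickling solution falls in Group R2.
The battery electrolyte has pH 13.4, which is ≥ 12, so it is Group R2 (Corrosive).
Group R2 net quantity: (two 138 mL containers = 276 mL) + (three 133 mL containers = 399 mL) = 675 mL.
675 mL > 500 mL (cargo aircraft limit, Group R2) — over the limit.

No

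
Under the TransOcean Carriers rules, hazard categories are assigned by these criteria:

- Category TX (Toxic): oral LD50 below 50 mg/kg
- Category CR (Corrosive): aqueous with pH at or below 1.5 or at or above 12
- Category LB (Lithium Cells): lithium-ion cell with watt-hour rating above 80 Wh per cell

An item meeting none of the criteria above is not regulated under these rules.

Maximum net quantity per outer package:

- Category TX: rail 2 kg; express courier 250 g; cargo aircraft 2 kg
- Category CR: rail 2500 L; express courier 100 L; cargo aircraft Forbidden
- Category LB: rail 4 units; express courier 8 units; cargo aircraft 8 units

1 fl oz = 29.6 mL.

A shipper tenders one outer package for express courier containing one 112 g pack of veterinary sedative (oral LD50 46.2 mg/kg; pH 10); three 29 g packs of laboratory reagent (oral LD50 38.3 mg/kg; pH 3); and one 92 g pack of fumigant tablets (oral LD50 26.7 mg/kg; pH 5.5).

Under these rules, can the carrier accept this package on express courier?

No

Veterinary sedative: oral LD50 46.2 mg/kg < 50 mg/kg → Category TX (Toxic).
Laboratory reagent: oral LD50 38.3 mg/kg < 50 mg/kg → Category TX (Toxic).
Oral LD50 26.7 mg/kg meets the Category TX criterion (Toxic), so the fumigant tablets are Category TX.
Total Category TX: 112 g + (three 29 g packs = 87 g) + 92 g = 291 g.
291 g exceeds the express courier limit of 250 g for Category TX.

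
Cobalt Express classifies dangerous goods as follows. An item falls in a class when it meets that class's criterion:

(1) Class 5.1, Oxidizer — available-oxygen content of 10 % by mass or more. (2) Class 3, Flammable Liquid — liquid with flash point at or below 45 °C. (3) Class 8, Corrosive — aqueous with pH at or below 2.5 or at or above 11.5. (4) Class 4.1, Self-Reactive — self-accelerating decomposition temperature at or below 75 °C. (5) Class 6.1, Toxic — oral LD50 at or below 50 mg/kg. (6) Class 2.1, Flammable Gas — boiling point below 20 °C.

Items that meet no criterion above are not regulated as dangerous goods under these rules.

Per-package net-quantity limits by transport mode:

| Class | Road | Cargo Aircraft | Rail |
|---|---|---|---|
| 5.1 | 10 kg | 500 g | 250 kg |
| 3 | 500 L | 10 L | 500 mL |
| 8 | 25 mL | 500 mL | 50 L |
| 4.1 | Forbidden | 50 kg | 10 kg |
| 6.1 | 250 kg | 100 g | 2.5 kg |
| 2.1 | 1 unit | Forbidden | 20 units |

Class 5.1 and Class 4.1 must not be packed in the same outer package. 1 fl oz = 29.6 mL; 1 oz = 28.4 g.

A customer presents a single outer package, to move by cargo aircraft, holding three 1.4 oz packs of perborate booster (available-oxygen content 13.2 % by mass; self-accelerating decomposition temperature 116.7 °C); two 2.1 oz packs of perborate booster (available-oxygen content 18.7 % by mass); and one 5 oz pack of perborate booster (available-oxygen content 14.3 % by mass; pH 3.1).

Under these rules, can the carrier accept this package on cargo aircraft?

With available-oxygen content 13.2 % by mass (≥ 10 % by mass), the perborate booster falls in Class 5.1.
The perborate booster has available-oxygen content 18.7 % by mass, which is ≥ 10 % by mass, so it is Class 5.1 (Oxidizer).
With available-oxygen content 14.3 % by mass (≥ 10 % by mass), the perborate booster falls in Class 5.1.
Class 5.1 net quantity: (three 1.4 oz packs = 119.28 g) + (two 2.1 oz packs = 119.28 g) + (one 5 oz pack = 142 g) = 380.56 g.
380.56 g is within the cargo aircraft limit of 500 g for Class 5.1.

Yes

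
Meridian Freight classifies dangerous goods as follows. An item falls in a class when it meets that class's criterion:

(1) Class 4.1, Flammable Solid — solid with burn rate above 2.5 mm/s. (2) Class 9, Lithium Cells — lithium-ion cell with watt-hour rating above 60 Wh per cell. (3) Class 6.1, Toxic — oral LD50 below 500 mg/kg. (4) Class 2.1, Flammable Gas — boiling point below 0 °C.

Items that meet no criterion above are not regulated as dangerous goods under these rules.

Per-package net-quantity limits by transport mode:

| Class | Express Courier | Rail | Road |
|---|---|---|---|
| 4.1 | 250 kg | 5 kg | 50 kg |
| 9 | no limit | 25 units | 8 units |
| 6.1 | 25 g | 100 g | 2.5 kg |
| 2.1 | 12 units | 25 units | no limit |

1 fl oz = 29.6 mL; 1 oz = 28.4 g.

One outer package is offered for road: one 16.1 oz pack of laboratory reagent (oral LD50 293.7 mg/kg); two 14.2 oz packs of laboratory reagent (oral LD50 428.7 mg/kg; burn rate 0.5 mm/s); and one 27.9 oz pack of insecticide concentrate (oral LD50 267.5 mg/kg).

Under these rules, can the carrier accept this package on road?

The laboratory reagent has oral LD50 293.7 mg/kg, which is < 500 mg/kg, so it is Class 6.1 (Toxic).
With oral LD50 428.7 mg/kg (< 500 mg/kg), the laboratory reagent falls in Class 6.1.
Insecticide concentrate: oral LD50 267.5 mg/kg < 500 mg/kg → Class 6.1 (Toxic).
Class 6.1 net quantity: (one 16.1 oz pack = 457.24 g) + (two 14.2 oz packs = 806.56 g) + (one 27.9 oz pack = 792.36 g) = 2056.16 g.
2056.16 g is within the road limit of 2.5 kg for Class 6.1.

Yes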